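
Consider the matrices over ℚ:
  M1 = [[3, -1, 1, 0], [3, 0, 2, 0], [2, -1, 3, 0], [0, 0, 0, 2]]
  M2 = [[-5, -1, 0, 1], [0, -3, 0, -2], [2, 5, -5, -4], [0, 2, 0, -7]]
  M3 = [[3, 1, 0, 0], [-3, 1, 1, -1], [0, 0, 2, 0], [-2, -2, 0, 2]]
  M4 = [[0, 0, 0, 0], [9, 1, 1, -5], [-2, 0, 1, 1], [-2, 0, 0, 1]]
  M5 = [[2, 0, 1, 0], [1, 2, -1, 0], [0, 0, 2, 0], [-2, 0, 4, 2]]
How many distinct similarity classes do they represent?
Characteristic polynomials: χ_{M1} = (x - 2)^4, χ_{M2} = (x + 5)^4, χ_{M3} = (x - 2)^4, χ_{M4} = x(x - 1)^3, χ_{M5} = (x - 2)^4.

{M1, M3, M5}: invariant factors x - 2, (x - 2)^3.

{M2}: invariant factors (x + 5)^2, (x + 5)^2.

{M4}: invariant factors x(x - 1)^3.

Matrices are similar if and only if their invariant-factor lists agree; the partition into similarity classes is {M1, M3, M5}, {M2}, {M4}.

3 classes: {M1, M3, M5}, {M2}, {M4}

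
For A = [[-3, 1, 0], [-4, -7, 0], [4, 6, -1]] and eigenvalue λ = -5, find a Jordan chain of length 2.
We seek v_1 ∈ ker((A + 5I)^2) \ ker(A + 5I), then set v_{i+1} = (A + 5I) v_i.

One such chain is v_1 = [[2, -3, 3]]^T, v_2 = [[1, -2, 2]]^T. Check: (A + 5I) v_2 = [[0, 0, 0]]^T = 0.

v_1 = [[2, -3, 3]]^T, v_2 = [[1, -2, 2]]^T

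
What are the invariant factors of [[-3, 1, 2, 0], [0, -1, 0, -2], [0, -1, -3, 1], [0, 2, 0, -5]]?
(x + 3)^2, (x + 3)^2

The Jordan structure of A has elementary divisors (x + 3)^2, (x + 3)^2. Arranging the block sizes at each eigenvalue in decreasing order and taking row products gives the invariant factors.

Invariant factors (smallest first, each dividing the next): (x + 3)^2, (x + 3)^2.

Check: the last factor (x + 3)^2 is the minimal polynomial, and the product (x + 3)^4 is the characteristic polynomial.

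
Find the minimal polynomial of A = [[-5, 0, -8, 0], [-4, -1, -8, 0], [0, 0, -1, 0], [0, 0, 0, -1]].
The characteristic polynomial factors as (x + 1)^3(x + 5). The minimal polynomial is ∏(x - λ)^{k_λ} where k_λ is the size of the largest Jordan block at λ.

For λ = -5: rank(A + 5I) = 3, and the largest Jordan block has size 1 (the smallest k with rank((A + 5I)^k) = rank((A + 5I)^(k+1))).
For λ = -1: rank(A + I) = 1, and the largest Jordan block has size 1 (the smallest k with rank((A + I)^k) = rank((A + I)^(k+1))).

So m_A(x) = (x + 1)(x + 5).

m_A(x) = (x + 1)(x + 5)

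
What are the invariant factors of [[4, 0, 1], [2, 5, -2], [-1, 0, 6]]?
x - 5, (x - 5)^2

The Jordan structure of A has elementary divisors (x - 5)^2, (x - 5). Arranging the block sizes at each eigenvalue in decreasing order and taking row products gives the invariant factors.

Invariant factors (smallest first, each dividing the next): x - 5, (x - 5)^2.

Check: the last factor (x - 5)^2 is the minimal polynomial, and the product (x - 5)^3 is the characteristic polynomial.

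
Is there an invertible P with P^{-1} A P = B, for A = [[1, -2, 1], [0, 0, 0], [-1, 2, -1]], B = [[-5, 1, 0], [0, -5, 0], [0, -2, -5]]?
No.

trace(A) = 0 but trace(B) = -15. The trace is a similarity invariant, so A and B are not similar.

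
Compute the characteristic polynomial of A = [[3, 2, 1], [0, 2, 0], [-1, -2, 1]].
χ_A(x) = (x - 2)^3

xI - A = [[x - 3, -2, -1], [0, x - 2, 0], [1, 2, x - 1]].

Expanding det(xI - A) along the first row:
det(xI - A) = + (x - 3)·det([[x - 2, 0], [2, x - 1]]) - (-2)·det([[0, 0], [1, x - 1]]) + (-1)·det([[0, x - 2], [1, 2]]).

Evaluating gives χ_A(x) = x^3 - 6x^2 + 12x - 8 = (x - 2)^3.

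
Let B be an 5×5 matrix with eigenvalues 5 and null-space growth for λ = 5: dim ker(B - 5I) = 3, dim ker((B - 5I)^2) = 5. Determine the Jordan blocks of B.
λ = 5: successive nullity increments [3, 2] count blocks of size ≥ k; block sizes are [2, 2, 1].

Jordan blocks: (5, 2), (5, 2), (5, 1)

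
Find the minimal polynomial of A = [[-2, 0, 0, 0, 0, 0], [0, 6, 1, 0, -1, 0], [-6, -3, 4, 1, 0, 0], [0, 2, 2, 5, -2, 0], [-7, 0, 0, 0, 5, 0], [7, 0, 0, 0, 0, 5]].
The characteristic polynomial factors as (x - 5)^5(x + 2). The minimal polynomial is ∏(x - λ)^{k_λ} where k_λ is the size of the largest Jordan block at λ.

For λ = -2: rank(A + 2I) = 5, and the largest Jordan block has size 1 (the smallest k with rank((A + 2I)^k) = rank((A + 2I)^(k+1))).
For λ = 5: rank(A - 5I) = 3, and the largest Jordan block has size 3 (the smallest k with rank((A - 5I)^k) = rank((A - 5I)^(k+1))).

So m_A(x) = (x - 5)^3(x + 2).

m_A(x) = (x - 5)^3(x + 2)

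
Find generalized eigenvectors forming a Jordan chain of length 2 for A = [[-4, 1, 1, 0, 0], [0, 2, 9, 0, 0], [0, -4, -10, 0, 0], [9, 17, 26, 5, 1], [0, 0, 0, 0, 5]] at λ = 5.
We seek v_1 ∈ ker((A - 5I)^2) \ ker(A - 5I), then set v_{i+1} = (A - 5I) v_i.

One such chain is v_1 = [[0, 0, 0, 0, 1]]^T, v_2 = [[0, 0, 0, 1, 0]]^T. Check: (A - 5I) v_2 = [[0, 0, 0, 0, 0]]^T = 0.

v_1 = [[0, 0, 0, 0, 1]]^T, v_2 = [[0, 0, 0, 1, 0]]^T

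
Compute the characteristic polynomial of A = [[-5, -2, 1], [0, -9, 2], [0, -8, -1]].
χ_A(x) = (x + 5)^3

xI - A = [[x + 5, 2, -1], [0, x + 9, -2], [0, 8, x + 1]].

Expanding det(xI - A) along the first row:
det(xI - A) = + (x + 5)·det([[x + 9, -2], [8, x + 1]]) - (2)·det([[0, -2], [0, x + 1]]) + (-1)·det([[0, x + 9], [0, 8]]).

Evaluating gives χ_A(x) = x^3 + 15x^2 + 75x + 125 = (x + 5)^3.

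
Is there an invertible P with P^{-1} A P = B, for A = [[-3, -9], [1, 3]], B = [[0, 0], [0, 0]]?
Both have characteristic polynomial x^2, but the minimal polynomial of A is x^2 while the minimal polynomial of B is x. The minimal polynomial is a similarity invariant, so A and B are not similar.

No.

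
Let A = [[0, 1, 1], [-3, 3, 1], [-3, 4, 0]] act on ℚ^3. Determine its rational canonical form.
The invariant factors of A (the non-unit diagonal entries of the Smith normal form of xI - A over ℚ[x]) are (x + 1)(x^2 - 4x + 6), each dividing the next. The characteristic polynomial is their product, (x + 1)(x^2 - 4x + 6).

The rational canonical form is the block-diagonal matrix of companion matrices C(f_i):
R = [[0, 0, -6], [1, 0, -2], [0, 1, 3]].

Note the characteristic polynomial does not split into linear factors over ℚ, so A has no Jordan form over ℚ; the rational canonical form exists over any field.

R = [[0, 0, -6], [1, 0, -2], [0, 1, 3]]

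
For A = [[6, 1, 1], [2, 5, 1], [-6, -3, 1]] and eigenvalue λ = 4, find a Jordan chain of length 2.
We seek v_1 ∈ ker((A - 4I)^2) \ ker(A - 4I), then set v_{i+1} = (A - 4I) v_i.

One such chain is v_1 = [[0, 0, 1]]^T, v_2 = [[1, 1, -3]]^T. Check: (A - 4I) v_2 = [[0, 0, 0]]^T = 0.

v_1 = [[0, 0, 1]]^T, v_2 = [[1, 1, -3]]^T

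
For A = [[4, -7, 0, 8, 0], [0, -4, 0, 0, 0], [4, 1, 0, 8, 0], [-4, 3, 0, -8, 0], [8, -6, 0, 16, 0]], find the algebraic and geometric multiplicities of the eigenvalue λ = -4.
The characteristic polynomial is x^3(x + 4)^2, so the factor x + 4 appears with exponent 2: the algebraic multiplicity is 2.

rank(A + 4I) = 4, so the eigenspace has dimension 5 - 4 = 1: the geometric multiplicity is 1.

Since 1 < 2, A is not diagonalizable.

algebraic multiplicity 2, geometric multiplicity 1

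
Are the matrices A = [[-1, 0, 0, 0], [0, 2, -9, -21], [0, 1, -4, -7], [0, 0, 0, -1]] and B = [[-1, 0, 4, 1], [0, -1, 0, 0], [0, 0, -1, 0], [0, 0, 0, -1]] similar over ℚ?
Two matrices over a field are similar if and only if they have the same invariant factors.

Both A and B have characteristic polynomial (x + 1)^4 and minimal polynomial (x + 1)^2. Computing further, both have invariant factors x + 1, x + 1, (x + 1)^2. Hence A and B are similar.

Yes.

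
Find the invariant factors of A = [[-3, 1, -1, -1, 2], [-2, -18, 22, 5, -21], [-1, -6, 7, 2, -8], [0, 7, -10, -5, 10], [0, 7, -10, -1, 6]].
(x - 1)(x + 2)(x + 4)^3

The Jordan structure of A has elementary divisors (x + 4)^3, (x + 2), (x - 1). Arranging the block sizes at each eigenvalue in decreasing order and taking row products gives the invariant factors.

Invariant factors (smallest first, each dividing the next): (x - 1)(x + 2)(x + 4)^3.

Check: the last factor (x - 1)(x + 2)(x + 4)^3 is the minimal polynomial, and the product (x - 1)(x + 2)(x + 4)^3 is the characteristic polynomial.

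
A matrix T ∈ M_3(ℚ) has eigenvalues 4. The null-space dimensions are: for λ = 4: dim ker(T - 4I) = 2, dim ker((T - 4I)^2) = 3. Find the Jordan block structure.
λ = 4: successive nullity increments [2, 1] count blocks of size ≥ k; block sizes are [2, 1].

Jordan blocks: (4, 2), (4, 1)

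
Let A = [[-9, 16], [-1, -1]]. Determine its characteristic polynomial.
χ_A(x) = (x + 5)^2

xI - A = [[x + 9, -16], [1, x + 1]].

Expanding det(xI - A) along the first row:
det(xI - A) = + (x + 9)·det([[x + 1]]) - (-16)·det([[1]]).

Evaluating gives χ_A(x) = x^2 + 10x + 25 = (x + 5)^2.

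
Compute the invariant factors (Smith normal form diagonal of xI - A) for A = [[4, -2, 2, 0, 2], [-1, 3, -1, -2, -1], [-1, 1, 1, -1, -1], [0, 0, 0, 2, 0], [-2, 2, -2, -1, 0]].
The Jordan structure of A has elementary divisors (x - 2)^2, (x - 2)^2, (x - 2). Arranging the block sizes at each eigenvalue in decreasing order and taking row products gives the invariant factors.

Invariant factors (smallest first, each dividing the next): x - 2, (x - 2)^2, (x - 2)^2.

Check: the last factor (x - 2)^2 is the minimal polynomial, and the product (x - 2)^5 is the characteristic polynomial.

x - 2, (x - 2)^2, (x - 2)^2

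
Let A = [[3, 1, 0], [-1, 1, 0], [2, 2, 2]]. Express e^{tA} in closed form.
e^{tA} = [[(t + 1)*e^{2*t}, t*e^{2*t}, 0], [-t*e^{2*t}, (1 - t)*e^{2*t}, 0], [2*t*e^{2*t}, 2*t*e^{2*t}, e^{2*t}]]

A has Jordan form J = [[2, 1, 0], [0, 2, 0], [0, 0, 2]] with A = PJP^{-1}, so e^{tA} = P e^{tJ} P^{-1}.

For a Jordan block J_k(λ), e^{tJ_k(λ)} = e^{λt} · (I + tN + t^2 N^2/2! + ... + t^{k-1} N^{k-1}/(k-1)!) where N is the nilpotent superdiagonal part.

Assembling the blocks and conjugating back gives the entries of e^{tA} as shown above.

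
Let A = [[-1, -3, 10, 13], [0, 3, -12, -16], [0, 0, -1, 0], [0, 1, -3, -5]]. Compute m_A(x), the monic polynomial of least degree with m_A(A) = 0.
The characteristic polynomial factors as (x + 1)^4. The minimal polynomial is ∏(x - λ)^{k_λ} where k_λ is the size of the largest Jordan block at λ.

For λ = -1: rank(A + I) = 2, and the largest Jordan block has size 3 (the smallest k with rank((A + I)^k) = rank((A + I)^(k+1))).

So m_A(x) = (x + 1)^3.

m_A(x) = (x + 1)^3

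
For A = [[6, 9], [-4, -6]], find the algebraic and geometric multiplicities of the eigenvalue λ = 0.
algebraic multiplicity 2, geometric multiplicity 1

The characteristic polynomial is x^2, so the factor x appears with exponent 2: the algebraic multiplicity is 2.

rank(A) = 1, so the eigenspace has dimension 2 - 1 = 1: the geometric multiplicity is 1.

Since 1 < 2, A is not diagonalizable.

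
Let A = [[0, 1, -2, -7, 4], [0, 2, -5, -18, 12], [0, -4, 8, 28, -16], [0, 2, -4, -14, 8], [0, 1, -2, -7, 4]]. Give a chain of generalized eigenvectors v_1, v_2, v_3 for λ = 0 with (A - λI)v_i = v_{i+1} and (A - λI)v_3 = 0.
v_1 = [[0, 0, 3, -1, 0]]^T, v_2 = [[1, 3, -4, 2, 1]]^T, v_3 = [[1, 2, -4, 2, 1]]^T

We seek v_1 ∈ ker(A^3) \ ker(A^2), then set v_{i+1} = A v_i.

One such chain is v_1 = [[0, 0, 3, -1, 0]]^T, v_2 = [[1, 3, -4, 2, 1]]^T, v_3 = [[1, 2, -4, 2, 1]]^T. Check: A v_3 = [[0, 0, 0, 0, 0]]^T = 0.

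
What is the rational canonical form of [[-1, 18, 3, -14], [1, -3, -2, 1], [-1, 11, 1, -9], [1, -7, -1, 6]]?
The invariant factors of A (the non-unit diagonal entries of the Smith normal form of xI - A over ℚ[x]) are (x - 3)(x^3 - 5), each dividing the next. The characteristic polynomial is their product, (x - 3)(x^3 - 5).

The rational canonical form is the block-diagonal matrix of companion matrices C(f_i):
R = [[0, 0, 0, -15], [1, 0, 0, 5], [0, 1, 0, 0], [0, 0, 1, 3]].

Note the characteristic polynomial does not split into linear factors over ℚ, so A has no Jordan form over ℚ; the rational canonical form exists over any field.

R = [[0, 0, 0, -15], [1, 0, 0, 5], [0, 1, 0, 0], [0, 0, 1, 3]]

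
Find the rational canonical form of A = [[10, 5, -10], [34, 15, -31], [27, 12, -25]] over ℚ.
The invariant factors of A (the non-unit diagonal entries of the Smith normal form of xI - A over ℚ[x]) are x^3 - 3x - 5, each dividing the next. The characteristic polynomial is their product, x^3 - 3x - 5.

The rational canonical form is the block-diagonal matrix of companion matrices C(f_i):
R = [[0, 0, 5], [1, 0, 3], [0, 1, 0]].

Note the characteristic polynomial does not split into linear factors over ℚ, so A has no Jordan form over ℚ; the rational canonical form exists over any field.

R = [[0, 0, 5], [1, 0, 3], [0, 1, 0]]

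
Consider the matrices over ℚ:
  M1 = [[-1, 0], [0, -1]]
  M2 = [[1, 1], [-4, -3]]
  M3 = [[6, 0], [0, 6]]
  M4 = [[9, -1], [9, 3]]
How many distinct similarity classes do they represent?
4 classes: {M1}, {M2}, {M3}, {M4}

Characteristic polynomials: χ_{M1} = (x + 1)^2, χ_{M2} = (x + 1)^2, χ_{M3} = (x - 6)^2, χ_{M4} = (x - 6)^2.

{M1}: invariant factors x + 1, x + 1.

{M2}: invariant factors (x + 1)^2.

{M3}: invariant factors x - 6, x - 6.

{M4}: invariant factors (x - 6)^2.

Matrices are similar if and only if their invariant-factor lists agree; the partition into similarity classes is {M1}, {M2}, {M3}, {M4}.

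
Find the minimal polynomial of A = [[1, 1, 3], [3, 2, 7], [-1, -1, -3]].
m_A(x) = x^3

The characteristic polynomial factors as x^3. The minimal polynomial is ∏(x - λ)^{k_λ} where k_λ is the size of the largest Jordan block at λ.

For λ = 0: rank(A) = 2, and the largest Jordan block has size 3 (the smallest k with rank(A^k) = rank(A^(k+1))).

So m_A(x) = x^3.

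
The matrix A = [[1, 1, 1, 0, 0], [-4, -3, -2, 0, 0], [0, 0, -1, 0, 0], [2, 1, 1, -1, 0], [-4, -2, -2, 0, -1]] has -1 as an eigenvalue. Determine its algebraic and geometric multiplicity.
The characteristic polynomial is (x + 1)^5, so the factor x + 1 appears with exponent 5: the algebraic multiplicity is 5.

rank(A + I) = 1, so the eigenspace has dimension 5 - 1 = 4: the geometric multiplicity is 4.

Since 4 < 5, A is not diagonalizable.

algebraic multiplicity 5, geometric multiplicity 4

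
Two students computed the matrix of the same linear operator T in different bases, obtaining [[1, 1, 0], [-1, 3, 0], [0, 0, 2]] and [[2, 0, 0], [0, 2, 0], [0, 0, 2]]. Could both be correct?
No.

Both have characteristic polynomial (x - 2)^3, but the minimal polynomial of A is (x - 2)^2 while the minimal polynomial of B is x - 2. The minimal polynomial is a similarity invariant, so A and B are not similar.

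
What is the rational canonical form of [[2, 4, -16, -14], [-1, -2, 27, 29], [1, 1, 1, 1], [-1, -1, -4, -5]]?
R = [[0, 0, 0, 20], [1, 0, 0, -7], [0, 1, 0, -3], [0, 0, 1, -4]]

The invariant factors of A (the non-unit diagonal entries of the Smith normal form of xI - A over ℚ[x]) are (x + 4)(x^3 + 3x - 5), each dividing the next. The characteristic polynomial is their product, (x + 4)(x^3 + 3x - 5).

The rational canonical form is the block-diagonal matrix of companion matrices C(f_i):
R = [[0, 0, 0, 20], [1, 0, 0, -7], [0, 1, 0, -3], [0, 0, 1, -4]].

Note the characteristic polynomial does not split into linear factors over ℚ, so A has no Jordan form over ℚ; the rational canonical form exists over any field.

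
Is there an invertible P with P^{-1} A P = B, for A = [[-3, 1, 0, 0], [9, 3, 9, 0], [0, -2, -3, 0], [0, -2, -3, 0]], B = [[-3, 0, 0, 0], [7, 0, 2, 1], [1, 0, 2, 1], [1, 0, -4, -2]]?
Two matrices over a field are similar if and only if they have the same invariant factors.

Both A and B have characteristic polynomial x^3(x + 3) and minimal polynomial x^2(x + 3). Computing further, both have invariant factors x, x^2(x + 3). Hence A and B are similar.

Yes.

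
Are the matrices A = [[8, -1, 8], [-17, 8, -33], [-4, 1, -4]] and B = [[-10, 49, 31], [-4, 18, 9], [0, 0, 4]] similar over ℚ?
Yes.

Two matrices over a field are similar if and only if they have the same invariant factors.

Both A and B have characteristic polynomial (x - 4)^3 and minimal polynomial (x - 4)^3. Computing further, both have invariant factors (x - 4)^3. Hence A and B are similar.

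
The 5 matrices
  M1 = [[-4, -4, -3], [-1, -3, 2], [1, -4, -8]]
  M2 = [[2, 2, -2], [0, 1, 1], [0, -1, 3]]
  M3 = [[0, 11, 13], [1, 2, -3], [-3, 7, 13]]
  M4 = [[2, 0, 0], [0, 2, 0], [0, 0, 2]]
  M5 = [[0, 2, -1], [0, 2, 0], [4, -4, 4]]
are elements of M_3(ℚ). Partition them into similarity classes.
4 classes: {M1}, {M2, M5}, {M3}, {M4}

Characteristic polynomials: χ_{M1} = (x + 5)^3, χ_{M2} = (x - 2)^3, χ_{M3} = (x - 5)^3, χ_{M4} = (x - 2)^3, χ_{M5} = (x - 2)^3.

{M1}: invariant factors (x + 5)^3.

{M2, M5}: invariant factors x - 2, (x - 2)^2.

{M3}: invariant factors (x - 5)^3.

{M4}: invariant factors x - 2, x - 2, x - 2.

Matrices are similar if and only if their invariant-factor lists agree; the partition into similarity classes is {M1}, {M2, M5}, {M3}, {M4}.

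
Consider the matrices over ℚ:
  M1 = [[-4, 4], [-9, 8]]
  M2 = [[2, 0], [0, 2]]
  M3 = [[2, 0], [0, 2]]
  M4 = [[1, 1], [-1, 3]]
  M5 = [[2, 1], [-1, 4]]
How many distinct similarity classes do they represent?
3 classes: {M1, M4}, {M2, M3}, {M5}

Characteristic polynomials: χ_{M1} = (x - 2)^2, χ_{M2} = (x - 2)^2, χ_{M3} = (x - 2)^2, χ_{M4} = (x - 2)^2, χ_{M5} = (x - 3)^2.

{M1, M4}: invariant factors (x - 2)^2.

{M2, M3}: invariant factors x - 2, x - 2.

{M5}: invariant factors (x - 3)^2.

Matrices are similar if and only if their invariant-factor lists agree; the partition into similarity classes is {M1, M4}, {M2, M3}, {M5}.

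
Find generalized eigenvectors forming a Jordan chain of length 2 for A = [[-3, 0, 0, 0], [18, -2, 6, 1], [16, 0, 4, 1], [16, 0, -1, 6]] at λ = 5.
v_1 = [[0, 0, 0, 1]]^T, v_2 = [[0, 1, 1, 1]]^T

We seek v_1 ∈ ker((A - 5I)^2) \ ker(A - 5I), then set v_{i+1} = (A - 5I) v_i.

One such chain is v_1 = [[0, 0, 0, 1]]^T, v_2 = [[0, 1, 1, 1]]^T. Check: (A - 5I) v_2 = [[0, 0, 0, 0]]^T = 0.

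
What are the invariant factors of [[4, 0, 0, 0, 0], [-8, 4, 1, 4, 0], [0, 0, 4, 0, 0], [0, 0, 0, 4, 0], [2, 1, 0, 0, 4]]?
x - 4, x - 4, (x - 4)^3

The Jordan structure of A has elementary divisors (x - 4)^3, (x - 4), (x - 4). Arranging the block sizes at each eigenvalue in decreasing order and taking row products gives the invariant factors.

Invariant factors (smallest first, each dividing the next): x - 4, x - 4, (x - 4)^3.

Check: the last factor (x - 4)^3 is the minimal polynomial, and the product (x - 4)^5 is the characteristic polynomial.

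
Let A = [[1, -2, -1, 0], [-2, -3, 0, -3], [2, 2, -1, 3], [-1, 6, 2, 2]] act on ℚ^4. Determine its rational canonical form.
R = [[0, 0, 0, -1], [1, 0, 0, -4], [0, 1, 0, -3], [0, 0, 1, -1]]

The invariant factors of A (the non-unit diagonal entries of the Smith normal form of xI - A over ℚ[x]) are (x + 1)(x^3 + 3x + 1), each dividing the next. The characteristic polynomial is their product, (x + 1)(x^3 + 3x + 1).

The rational canonical form is the block-diagonal matrix of companion matrices C(f_i):
R = [[0, 0, 0, -1], [1, 0, 0, -4], [0, 1, 0, -3], [0, 0, 1, -1]].

Note the characteristic polynomial does not split into linear factors over ℚ, so A has no Jordan form over ℚ; the rational canonical form exists over any field.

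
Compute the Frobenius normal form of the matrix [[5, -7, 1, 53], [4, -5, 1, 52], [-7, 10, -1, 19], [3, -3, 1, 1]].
R = [[0, 0, 0, 50], [1, 0, 0, 0], [0, 1, 0, 23], [0, 0, 1, 0]]

The invariant factors of A (the non-unit diagonal entries of the Smith normal form of xI - A over ℚ[x]) are (x - 5)(x + 5)(x^2 + 2), each dividing the next. The characteristic polynomial is their product, (x - 5)(x + 5)(x^2 + 2).

The rational canonical form is the block-diagonal matrix of companion matrices C(f_i):
R = [[0, 0, 0, 50], [1, 0, 0, 0], [0, 1, 0, 23], [0, 0, 1, 0]].

Note the characteristic polynomial does not split into linear factors over ℚ, so A has no Jordan form over ℚ; the rational canonical form exists over any field.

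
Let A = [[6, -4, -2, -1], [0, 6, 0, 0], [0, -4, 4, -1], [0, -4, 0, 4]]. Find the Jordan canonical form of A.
The characteristic polynomial is det(xI - A) = (x - 6)^2(x - 4)^2, so the eigenvalues are 4 (algebraic multiplicity 2), 6 (algebraic multiplicity 2).

For λ = 4: rank(A - 4I) = 3, rank((A - 4I)^2) = 2. The eigenspace has dimension 4 - 3 = 1, so there is 1 Jordan block; the rank sequence gives block sizes [2].

For λ = 6: rank(A - 6I) = 2. The eigenspace has dimension 4 - 2 = 2, so there are 2 Jordan blocks; the rank sequence gives block sizes [1, 1].

Assembling the blocks gives the Jordan form J above.

J = [[4, 1, 0, 0], [0, 4, 0, 0], [0, 0, 6, 0], [0, 0, 0, 6]]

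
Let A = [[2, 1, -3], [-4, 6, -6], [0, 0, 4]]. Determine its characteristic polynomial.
xI - A = [[x - 2, -1, 3], [4, x - 6, 6], [0, 0, x - 4]].

Expanding det(xI - A) along the first row:
det(xI - A) = + (x - 2)·det([[x - 6, 6], [0, x - 4]]) - (-1)·det([[4, 6], [0, x - 4]]) + (3)·det([[4, x - 6], [0, 0]]).

Evaluating gives χ_A(x) = x^3 - 12x^2 + 48x - 64 = (x - 4)^3.

χ_A(x) = (x - 4)^3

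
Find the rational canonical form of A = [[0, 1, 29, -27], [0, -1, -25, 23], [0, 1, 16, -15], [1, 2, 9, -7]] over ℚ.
The invariant factors of A (the non-unit diagonal entries of the Smith normal form of xI - A over ℚ[x]) are (x^2 - 4x + 2)^2, each dividing the next. The characteristic polynomial is their product, (x^2 - 4x + 2)^2.

The rational canonical form is the block-diagonal matrix of companion matrices C(f_i):
R = [[0, 0, 0, -4], [1, 0, 0, 16], [0, 1, 0, -20], [0, 0, 1, 8]].

Note the characteristic polynomial does not split into linear factors over ℚ, so A has no Jordan form over ℚ; the rational canonical form exists over any field.

R = [[0, 0, 0, -4], [1, 0, 0, 16], [0, 1, 0, -20], [0, 0, 1, 8]]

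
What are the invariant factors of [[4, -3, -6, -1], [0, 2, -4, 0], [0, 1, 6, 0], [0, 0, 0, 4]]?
(x - 4)^2, (x - 4)^2

The Jordan structure of A has elementary divisors (x - 4)^2, (x - 4)^2. Arranging the block sizes at each eigenvalue in decreasing order and taking row products gives the invariant factors.

Invariant factors (smallest first, each dividing the next): (x - 4)^2, (x - 4)^2.

Check: the last factor (x - 4)^2 is the minimal polynomial, and the product (x - 4)^4 is the characteristic polynomial.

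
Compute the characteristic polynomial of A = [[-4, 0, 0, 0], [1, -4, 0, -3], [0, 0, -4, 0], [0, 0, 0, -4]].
χ_A(x) = (x + 4)^4

xI - A = [[x + 4, 0, 0, 0], [-1, x + 4, 0, 3], [0, 0, x + 4, 0], [0, 0, 0, x + 4]].

Expanding det(xI - A) along the first row:
det(xI - A) = + (x + 4)·det([[x + 4, 0, 3], [0, x + 4, 0], [0, 0, x + 4]]) - (0)·det([[-1, 0, 3], [0, x + 4, 0], [0, 0, x + 4]]) + (0)·det([[-1, x + 4, 3], [0, 0, 0], [0, 0, x + 4]]) - (0)·det([[-1, x + 4, 0], [0, 0, x + 4], [0, 0, 0]]).

Evaluating gives χ_A(x) = x^4 + 16x^3 + 96x^2 + 256x + 256 = (x + 4)^4.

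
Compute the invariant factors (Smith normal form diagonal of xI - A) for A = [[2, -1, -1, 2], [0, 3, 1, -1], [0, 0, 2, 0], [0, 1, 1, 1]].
x - 2, (x - 2)^3

The Jordan structure of A has elementary divisors (x - 2)^3, (x - 2). Arranging the block sizes at each eigenvalue in decreasing order and taking row products gives the invariant factors.

Invariant factors (smallest first, each dividing the next): x - 2, (x - 2)^3.

Check: the last factor (x - 2)^3 is the minimal polynomial, and the product (x - 2)^4 is the characteristic polynomial.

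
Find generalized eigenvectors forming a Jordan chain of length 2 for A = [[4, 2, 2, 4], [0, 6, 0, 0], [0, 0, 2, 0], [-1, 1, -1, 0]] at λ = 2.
We seek v_1 ∈ ker((A - 2I)^2) \ ker(A - 2I), then set v_{i+1} = (A - 2I) v_i.

One such chain is v_1 = [[1, 0, 0, 0]]^T, v_2 = [[2, 0, 0, -1]]^T. Check: (A - 2I) v_2 = [[0, 0, 0, 0]]^T = 0.

v_1 = [[1, 0, 0, 0]]^T, v_2 = [[2, 0, 0, -1]]^T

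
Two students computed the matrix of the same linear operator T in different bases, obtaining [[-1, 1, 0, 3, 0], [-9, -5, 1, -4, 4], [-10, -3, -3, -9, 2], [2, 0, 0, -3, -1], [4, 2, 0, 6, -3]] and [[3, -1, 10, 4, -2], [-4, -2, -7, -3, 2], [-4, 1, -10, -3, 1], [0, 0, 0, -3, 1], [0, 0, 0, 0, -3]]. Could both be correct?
Two matrices over a field are similar if and only if they have the same invariant factors.

Both A and B have characteristic polynomial (x + 3)^5 and minimal polynomial (x + 3)^3. Computing further, both have invariant factors (x + 3)^2, (x + 3)^3. Hence A and B are similar.

Yes.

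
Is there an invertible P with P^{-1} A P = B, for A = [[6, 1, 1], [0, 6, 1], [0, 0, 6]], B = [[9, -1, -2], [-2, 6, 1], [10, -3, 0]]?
trace(A) = 18 but trace(B) = 15. The trace is a similarity invariant, so A and B are not similar.

No.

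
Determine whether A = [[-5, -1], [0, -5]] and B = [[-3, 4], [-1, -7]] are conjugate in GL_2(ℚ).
Yes.

Two matrices over a field are similar if and only if they have the same invariant factors.

Both A and B have characteristic polynomial (x + 5)^2 and minimal polynomial (x + 5)^2. Computing further, both have invariant factors (x + 5)^2. Hence A and B are similar.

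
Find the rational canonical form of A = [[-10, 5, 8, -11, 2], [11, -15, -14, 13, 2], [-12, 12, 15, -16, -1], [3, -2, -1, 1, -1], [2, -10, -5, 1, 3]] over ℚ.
The invariant factors of A (the non-unit diagonal entries of the Smith normal form of xI - A over ℚ[x]) are (x - 2)(x^2 + 4x + 1)^2, each dividing the next. The characteristic polynomial is their product, (x - 2)(x^2 + 4x + 1)^2.

The rational canonical form is the block-diagonal matrix of companion matrices C(f_i):
R = [[0, 0, 0, 0, 2], [1, 0, 0, 0, 15], [0, 1, 0, 0, 28], [0, 0, 1, 0, -2], [0, 0, 0, 1, -6]].

Note the characteristic polynomial does not split into linear factors over ℚ, so A has no Jordan form over ℚ; the rational canonical form exists over any field.

R = [[0, 0, 0, 0, 2], [1, 0, 0, 0, 15], [0, 1, 0, 0, 28], [0, 0, 1, 0, -2], [0, 0, 0, 1, -6]]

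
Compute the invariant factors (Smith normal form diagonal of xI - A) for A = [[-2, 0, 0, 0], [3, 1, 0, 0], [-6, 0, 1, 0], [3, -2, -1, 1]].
x - 1, (x - 1)^2(x + 2)

The Jordan structure of A has elementary divisors (x + 2), (x - 1)^2, (x - 1). Arranging the block sizes at each eigenvalue in decreasing order and taking row products gives the invariant factors.

Invariant factors (smallest first, each dividing the next): x - 1, (x - 1)^2(x + 2).

Check: the last factor (x - 1)^2(x + 2) is the minimal polynomial, and the product (x - 1)^3(x + 2) is the characteristic polynomial.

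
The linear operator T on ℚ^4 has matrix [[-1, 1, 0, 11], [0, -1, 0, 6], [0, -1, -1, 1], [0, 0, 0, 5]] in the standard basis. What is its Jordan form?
J = [[-1, 1, 0, 0], [0, -1, 0, 0], [0, 0, -1, 0], [0, 0, 0, 5]]

The characteristic polynomial is det(xI - A) = (x - 5)(x + 1)^3, so the eigenvalues are -1 (algebraic multiplicity 3), 5 (algebraic multiplicity 1).

For λ = -1: rank(A + I) = 2, rank((A + I)^2) = 1. The eigenspace has dimension 4 - 2 = 2, so there are 2 Jordan blocks; the rank sequence gives block sizes [2, 1].

For λ = 5: algebraic multiplicity 1 gives one 1×1 block.

Assembling the blocks gives the Jordan form J above.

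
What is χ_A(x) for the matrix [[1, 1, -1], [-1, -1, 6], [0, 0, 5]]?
χ_A(x) = x^2(x - 5)

xI - A = [[x - 1, -1, 1], [1, x + 1, -6], [0, 0, x - 5]].

Expanding det(xI - A) along the first row:
det(xI - A) = + (x - 1)·det([[x + 1, -6], [0, x - 5]]) - (-1)·det([[1, -6], [0, x - 5]]) + (1)·det([[1, x + 1], [0, 0]]).

Evaluating gives χ_A(x) = x^3 - 5x^2 = x^2(x - 5).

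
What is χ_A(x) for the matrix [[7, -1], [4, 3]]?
xI - A = [[x - 7, 1], [-4, x - 3]].

Expanding det(xI - A) along the first row:
det(xI - A) = + (x - 7)·det([[x - 3]]) - (1)·det([[-4]]).

Evaluating gives χ_A(x) = x^2 - 10x + 25 = (x - 5)^2.

χ_A(x) = (x - 5)^2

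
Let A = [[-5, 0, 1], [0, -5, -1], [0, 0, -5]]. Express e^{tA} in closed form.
A has Jordan form J = [[-5, 1, 0], [0, -5, 0], [0, 0, -5]] with A = PJP^{-1}, so e^{tA} = P e^{tJ} P^{-1}.

For a Jordan block J_k(λ), e^{tJ_k(λ)} = e^{λt} · (I + tN + t^2 N^2/2! + ... + t^{k-1} N^{k-1}/(k-1)!) where N is the nilpotent superdiagonal part.

Assembling the blocks and conjugating back gives the entries of e^{tA} as shown above.

e^{tA} = [[e^{-5*t}, 0, t*e^{-5*t}], [0, e^{-5*t}, -t*e^{-5*t}], [0, 0, e^{-5*t}]]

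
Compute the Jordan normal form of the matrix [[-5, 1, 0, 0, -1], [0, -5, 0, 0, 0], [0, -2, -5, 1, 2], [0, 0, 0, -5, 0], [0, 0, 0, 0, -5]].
J = [[-5, 1, 0, 0, 0], [0, -5, 0, 0, 0], [0, 0, -5, 1, 0], [0, 0, 0, -5, 0], [0, 0, 0, 0, -5]]

The characteristic polynomial is det(xI - A) = (x + 5)^5, so the eigenvalues are -5 (algebraic multiplicity 5).

For λ = -5: rank(A + 5I) = 2, rank((A + 5I)^2) = 0. The eigenspace has dimension 5 - 2 = 3, so there are 3 Jordan blocks; the rank sequence gives block sizes [2, 2, 1].

Assembling the blocks gives the Jordan form J above.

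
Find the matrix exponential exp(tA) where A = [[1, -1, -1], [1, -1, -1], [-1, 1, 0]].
A has Jordan form J = [[0, 1, 0], [0, 0, 1], [0, 0, 0]] with A = PJP^{-1}, so e^{tA} = P e^{tJ} P^{-1}.

For a Jordan block J_k(λ), e^{tJ_k(λ)} = e^{λt} · (I + tN + t^2 N^2/2! + ... + t^{k-1} N^{k-1}/(k-1)!) where N is the nilpotent superdiagonal part.

Assembling the blocks and conjugating back gives the entries of e^{tA} as shown above.

e^{tA} = [[t^2/2 + t + 1, t*(-t - 2)/2, -t], [t*(t + 2)/2, -t^2/2 - t + 1, -t], [-t, t, 1]]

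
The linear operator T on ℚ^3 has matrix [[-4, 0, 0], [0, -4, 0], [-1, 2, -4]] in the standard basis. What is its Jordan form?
The characteristic polynomial is det(xI - A) = (x + 4)^3, so the eigenvalues are -4 (algebraic multiplicity 3).

For λ = -4: rank(A + 4I) = 1, rank((A + 4I)^2) = 0. The eigenspace has dimension 3 - 1 = 2, so there are 2 Jordan blocks; the rank sequence gives block sizes [2, 1].

Assembling the blocks gives the Jordan form J above.

J = [[-4, 1, 0], [0, -4, 0], [0, 0, -4]]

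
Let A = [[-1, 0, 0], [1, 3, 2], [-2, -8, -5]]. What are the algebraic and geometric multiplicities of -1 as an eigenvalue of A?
The characteristic polynomial is (x + 1)^3, so the factor x + 1 appears with exponent 3: the algebraic multiplicity is 3.

rank(A + I) = 1, so the eigenspace has dimension 3 - 1 = 2: the geometric multiplicity is 2.

Since 2 < 3, A is not diagonalizable.

algebraic multiplicity 3, geometric multiplicity 2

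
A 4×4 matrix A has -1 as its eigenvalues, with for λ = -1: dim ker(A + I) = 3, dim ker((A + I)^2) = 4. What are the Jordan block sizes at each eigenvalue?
Jordan blocks: (-1, 2), (-1, 1), (-1, 1)

λ = -1: successive nullity increments [3, 1] count blocks of size ≥ k; block sizes are [2, 1, 1].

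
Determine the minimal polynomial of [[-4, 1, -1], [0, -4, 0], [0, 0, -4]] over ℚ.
The characteristic polynomial factors as (x + 4)^3. The minimal polynomial is ∏(x - λ)^{k_λ} where k_λ is the size of the largest Jordan block at λ.

For λ = -4: rank(A + 4I) = 1, and the largest Jordan block has size 2 (the smallest k with rank((A + 4I)^k) = rank((A + 4I)^(k+1))).

So m_A(x) = (x + 4)^2.

m_A(x) = (x + 4)^2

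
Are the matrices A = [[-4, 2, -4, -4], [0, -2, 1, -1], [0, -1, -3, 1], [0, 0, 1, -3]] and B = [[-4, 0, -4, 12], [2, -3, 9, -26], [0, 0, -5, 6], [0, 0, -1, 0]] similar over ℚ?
Two matrices over a field are similar if and only if they have the same invariant factors.

Both A and B have characteristic polynomial (x + 2)(x + 3)^2(x + 4) and minimal polynomial (x + 2)(x + 3)^2(x + 4). Computing further, both have invariant factors (x + 2)(x + 3)^2(x + 4). Hence A and B are similar.

Yes.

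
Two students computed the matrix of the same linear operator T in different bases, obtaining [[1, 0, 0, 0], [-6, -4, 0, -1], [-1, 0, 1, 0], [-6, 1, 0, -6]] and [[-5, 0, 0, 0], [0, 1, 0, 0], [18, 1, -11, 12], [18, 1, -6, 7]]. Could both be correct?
No.

Both have characteristic polynomial (x - 1)^2(x + 5)^2, but the minimal polynomial of A is (x - 1)^2(x + 5)^2 while the minimal polynomial of B is (x - 1)^2(x + 5). The minimal polynomial is a similarity invariant, so A and B are not similar.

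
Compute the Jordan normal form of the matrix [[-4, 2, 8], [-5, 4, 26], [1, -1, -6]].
J = [[-2, 1, 0], [0, -2, 1], [0, 0, -2]]

The characteristic polynomial is det(xI - A) = (x + 2)^3, so the eigenvalues are -2 (algebraic multiplicity 3).

For λ = -2: rank(A + 2I) = 2, rank((A + 2I)^2) = 1, rank((A + 2I)^3) = 0. The eigenspace has dimension 3 - 2 = 1, so there is 1 Jordan block; the rank sequence gives block sizes [3].

Assembling the blocks gives the Jordan form J above.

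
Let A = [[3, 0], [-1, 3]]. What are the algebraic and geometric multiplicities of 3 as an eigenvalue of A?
algebraic multiplicity 2, geometric multiplicity 1

The characteristic polynomial is (x - 3)^2, so the factor x - 3 appears with exponent 2: the algebraic multiplicity is 2.

rank(A - 3I) = 1, so the eigenspace has dimension 2 - 1 = 1: the geometric multiplicity is 1.

Since 1 < 2, A is not diagonalizable.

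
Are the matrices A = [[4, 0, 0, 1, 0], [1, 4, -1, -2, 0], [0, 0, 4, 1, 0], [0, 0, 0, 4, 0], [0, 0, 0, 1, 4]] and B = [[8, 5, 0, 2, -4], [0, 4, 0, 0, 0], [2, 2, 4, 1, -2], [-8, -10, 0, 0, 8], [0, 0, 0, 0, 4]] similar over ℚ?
Yes.

Two matrices over a field are similar if and only if they have the same invariant factors.

Both A and B have characteristic polynomial (x - 4)^5 and minimal polynomial (x - 4)^2. Computing further, both have invariant factors x - 4, (x - 4)^2, (x - 4)^2. Hence A and B are similar.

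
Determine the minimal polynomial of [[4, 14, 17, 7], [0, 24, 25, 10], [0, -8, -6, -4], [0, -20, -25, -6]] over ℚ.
m_A(x) = (x - 4)^3

The characteristic polynomial factors as (x - 4)^4. The minimal polynomial is ∏(x - λ)^{k_λ} where k_λ is the size of the largest Jordan block at λ.

For λ = 4: rank(A - 4I) = 2, and the largest Jordan block has size 3 (the smallest k with rank((A - 4I)^k) = rank((A - 4I)^(k+1))).

So m_A(x) = (x - 4)^3.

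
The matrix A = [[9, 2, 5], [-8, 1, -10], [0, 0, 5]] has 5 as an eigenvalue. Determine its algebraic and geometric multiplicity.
algebraic multiplicity 3, geometric multiplicity 2

The characteristic polynomial is (x - 5)^3, so the factor x - 5 appears with exponent 3: the algebraic multiplicity is 3.

rank(A - 5I) = 1, so the eigenspace has dimension 3 - 1 = 2: the geometric multiplicity is 2.

Since 2 < 3, A is not diagonalizable.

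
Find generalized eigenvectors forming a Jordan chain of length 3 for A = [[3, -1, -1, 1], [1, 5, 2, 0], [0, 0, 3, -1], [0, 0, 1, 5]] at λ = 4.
We seek v_1 ∈ ker((A - 4I)^3) \ ker((A - 4I)^2), then set v_{i+1} = (A - 4I) v_i.

One such chain is v_1 = [[3, -4, 2, -1]]^T, v_2 = [[-2, 3, -1, 1]]^T, v_3 = [[1, -1, 0, 0]]^T. Check: (A - 4I) v_3 = [[0, 0, 0, 0]]^T = 0.

v_1 = [[3, -4, 2, -1]]^T, v_2 = [[-2, 3, -1, 1]]^T, v_3 = [[1, -1, 0, 0]]^T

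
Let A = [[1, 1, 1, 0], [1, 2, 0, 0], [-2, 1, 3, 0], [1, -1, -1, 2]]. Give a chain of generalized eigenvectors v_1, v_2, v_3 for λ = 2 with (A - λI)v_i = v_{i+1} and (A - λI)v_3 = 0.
v_1 = [[0, 0, 1, 0]]^T, v_2 = [[1, 0, 1, -1]]^T, v_3 = [[0, 1, -1, 0]]^T

We seek v_1 ∈ ker((A - 2I)^3) \ ker((A - 2I)^2), then set v_{i+1} = (A - 2I) v_i.

One such chain is v_1 = [[0, 0, 1, 0]]^T, v_2 = [[1, 0, 1, -1]]^T, v_3 = [[0, 1, -1, 0]]^T. Check: (A - 2I) v_3 = [[0, 0, 0, 0]]^T = 0.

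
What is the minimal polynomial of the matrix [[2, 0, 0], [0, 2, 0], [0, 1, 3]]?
The characteristic polynomial factors as (x - 3)(x - 2)^2. The minimal polynomial is ∏(x - λ)^{k_λ} where k_λ is the size of the largest Jordan block at λ.

For λ = 2: rank(A - 2I) = 1, and the largest Jordan block has size 1 (the smallest k with rank((A - 2I)^k) = rank((A - 2I)^(k+1))).
For λ = 3: rank(A - 3I) = 2, and the largest Jordan block has size 1 (the smallest k with rank((A - 3I)^k) = rank((A - 3I)^(k+1))).

So m_A(x) = (x - 3)(x - 2).

m_A(x) = (x - 3)(x - 2)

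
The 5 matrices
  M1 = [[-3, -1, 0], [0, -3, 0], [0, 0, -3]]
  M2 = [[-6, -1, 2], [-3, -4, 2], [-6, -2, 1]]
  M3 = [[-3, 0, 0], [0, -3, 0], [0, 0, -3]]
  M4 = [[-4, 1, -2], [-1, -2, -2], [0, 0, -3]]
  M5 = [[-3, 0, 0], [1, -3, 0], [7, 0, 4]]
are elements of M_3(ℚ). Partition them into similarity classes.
Characteristic polynomials: χ_{M1} = (x + 3)^3, χ_{M2} = (x + 3)^3, χ_{M3} = (x + 3)^3, χ_{M4} = (x + 3)^3, χ_{M5} = (x - 4)(x + 3)^2.

{M1, M2, M4}: invariant factors x + 3, (x + 3)^2.

{M3}: invariant factors x + 3, x + 3, x + 3.

{M5}: invariant factors (x - 4)(x + 3)^2.

Matrices are similar if and only if their invariant-factor lists agree; the partition into similarity classes is {M1, M2, M4}, {M3}, {M5}.

3 classes: {M1, M2, M4}, {M3}, {M5}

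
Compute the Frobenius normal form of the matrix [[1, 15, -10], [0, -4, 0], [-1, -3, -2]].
R = [[-4, 0, 0], [0, 0, 12], [0, 1, -1]]

The invariant factors of A (the non-unit diagonal entries of the Smith normal form of xI - A over ℚ[x]) are x + 4, (x - 3)(x + 4), each dividing the next. The characteristic polynomial is their product, (x - 3)(x + 4)^2.

The rational canonical form is the block-diagonal matrix of companion matrices C(f_i):
R = [[-4, 0, 0], [0, 0, 12], [0, 1, -1]].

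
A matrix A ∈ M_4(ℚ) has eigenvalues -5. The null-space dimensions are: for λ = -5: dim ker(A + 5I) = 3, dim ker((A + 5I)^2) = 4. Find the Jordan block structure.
λ = -5: successive nullity increments [3, 1] count blocks of size ≥ k; block sizes are [2, 1, 1].

Jordan blocks: (-5, 2), (-5, 1), (-5, 1)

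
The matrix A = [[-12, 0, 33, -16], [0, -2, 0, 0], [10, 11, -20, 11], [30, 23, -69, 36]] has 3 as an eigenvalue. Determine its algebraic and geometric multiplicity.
algebraic multiplicity 2, geometric multiplicity 1

The characteristic polynomial is (x - 3)^2(x + 2)^2, so the factor x - 3 appears with exponent 2: the algebraic multiplicity is 2.

rank(A - 3I) = 3, so the eigenspace has dimension 4 - 3 = 1: the geometric multiplicity is 1.

Since 1 < 2, A is not diagonalizable.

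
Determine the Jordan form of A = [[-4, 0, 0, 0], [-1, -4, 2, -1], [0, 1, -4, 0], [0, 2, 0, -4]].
The characteristic polynomial is det(xI - A) = (x + 4)^4, so the eigenvalues are -4 (algebraic multiplicity 4).

For λ = -4: rank(A + 4I) = 2, rank((A + 4I)^2) = 1, rank((A + 4I)^3) = 0. The eigenspace has dimension 4 - 2 = 2, so there are 2 Jordan blocks; the rank sequence gives block sizes [3, 1].

Assembling the blocks gives the Jordan form J above.

J = [[-4, 1, 0, 0], [0, -4, 1, 0], [0, 0, -4, 0], [0, 0, 0, -4]]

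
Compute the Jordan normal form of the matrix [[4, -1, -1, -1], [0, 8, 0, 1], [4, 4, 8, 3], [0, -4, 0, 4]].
J = [[6, 1, 0, 0], [0, 6, 0, 0], [0, 0, 6, 1], [0, 0, 0, 6]]

The characteristic polynomial is det(xI - A) = (x - 6)^4, so the eigenvalues are 6 (algebraic multiplicity 4).

For λ = 6: rank(A - 6I) = 2, rank((A - 6I)^2) = 0. The eigenspace has dimension 4 - 2 = 2, so there are 2 Jordan blocks; the rank sequence gives block sizes [2, 2].

Assembling the blocks gives the Jordan form J above.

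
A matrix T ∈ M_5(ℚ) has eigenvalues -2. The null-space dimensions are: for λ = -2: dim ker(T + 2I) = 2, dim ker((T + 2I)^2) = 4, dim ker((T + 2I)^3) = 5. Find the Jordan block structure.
Jordan blocks: (-2, 3), (-2, 2)

λ = -2: successive nullity increments [2, 2, 1] count blocks of size ≥ k; block sizes are [3, 2].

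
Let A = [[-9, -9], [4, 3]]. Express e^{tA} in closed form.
A has Jordan form J = [[-3, 1], [0, -3]] with A = PJP^{-1}, so e^{tA} = P e^{tJ} P^{-1}.

For a Jordan block J_k(λ), e^{tJ_k(λ)} = e^{λt} · (I + tN + t^2 N^2/2! + ... + t^{k-1} N^{k-1}/(k-1)!) where N is the nilpotent superdiagonal part.

Assembling the blocks and conjugating back gives the entries of e^{tA} as shown above.

e^{tA} = [[(1 - 6*t)*e^{-3*t}, -9*t*e^{-3*t}], [4*t*e^{-3*t}, (6*t + 1)*e^{-3*t}]]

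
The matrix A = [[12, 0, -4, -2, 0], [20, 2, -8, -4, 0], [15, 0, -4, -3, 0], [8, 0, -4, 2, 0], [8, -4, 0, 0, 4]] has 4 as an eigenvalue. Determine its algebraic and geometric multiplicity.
The characteristic polynomial is (x - 4)^3(x - 2)^2, so the factor x - 4 appears with exponent 3: the algebraic multiplicity is 3.

rank(A - 4I) = 3, so the eigenspace has dimension 5 - 3 = 2: the geometric multiplicity is 2.

Since 2 < 3, A is not diagonalizable.

algebraic multiplicity 3, geometric multiplicity 2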